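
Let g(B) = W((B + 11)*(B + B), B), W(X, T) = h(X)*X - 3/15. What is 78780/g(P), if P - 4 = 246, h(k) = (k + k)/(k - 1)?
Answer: 51403556100/170302369501 ≈ 0.30184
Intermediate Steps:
h(k) = 2*k/(-1 + k) (h(k) = (2*k)/(-1 + k) = 2*k/(-1 + k))
P = 250 (P = 4 + 246 = 250)
W(X, T) = -⅕ + 2*X²/(-1 + X) (W(X, T) = (2*X/(-1 + X))*X - 3/15 = 2*X²/(-1 + X) - 3*1/15 = 2*X²/(-1 + X) - ⅕ = -⅕ + 2*X²/(-1 + X))
g(B) = (1 - 2*B*(11 + B) + 40*B²*(11 + B)²)/(5*(-1 + 2*B*(11 + B))) (g(B) = (1 - (B + 11)*(B + B) + 10*((B + 11)*(B + B))²)/(5*(-1 + (B + 11)*(B + B))) = (1 - (11 + B)*2*B + 10*((11 + B)*(2*B))²)/(5*(-1 + (11 + B)*(2*B))) = (1 - 2*B*(11 + B) + 10*(2*B*(11 + B))²)/(5*(-1 + 2*B*(11 + B))) = (1 - 2*B*(11 + B) + 10*(4*B²*(11 + B)²))/(5*(-1 + 2*B*(11 + B))) = (1 - 2*B*(11 + B) + 40*B²*(11 + B)²)/(5*(-1 + 2*B*(11 + B))))
78780/g(P) = 78780/(((1 - 2*250*(11 + 250) + 40*250²*(11 + 250)²)/(5*(-1 + 2*250*(11 + 250))))) = 78780/(((1 - 2*250*261 + 40*62500*261²)/(5*(-1 + 2*250*261)))) = 78780/(((1 - 130500 + 40*62500*68121)/(5*(-1 + 130500)))) = 78780/(((⅕)*(1 - 130500 + 170302500000)/130499)) = 78780/(((⅕)*(1/130499)*170302369501)) = 78780/(170302369501/652495) = 78780*(652495/170302369501) = 51403556100/170302369501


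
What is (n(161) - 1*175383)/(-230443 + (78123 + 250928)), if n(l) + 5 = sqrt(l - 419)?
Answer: -43847/24652 + I*sqrt(258)/98608 ≈ -1.7786 + 0.00016289*I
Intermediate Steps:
n(l) = -5 + sqrt(-419 + l) (n(l) = -5 + sqrt(l - 419) = -5 + sqrt(-419 + l))
(n(161) - 1*175383)/(-230443 + (78123 + 250928)) = ((-5 + sqrt(-419 + 161)) - 1*175383)/(-230443 + (78123 + 250928)) = ((-5 + sqrt(-258)) - 175383)/(-230443 + 329051) = ((-5 + I*sqrt(258)) - 175383)/98608 = (-175388 + I*sqrt(258))*(1/98608) = -43847/24652 + I*sqrt(258)/98608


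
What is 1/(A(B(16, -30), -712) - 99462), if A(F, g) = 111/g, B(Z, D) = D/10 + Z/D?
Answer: -712/70817055 ≈ -1.0054e-5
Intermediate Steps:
B(Z, D) = D/10 + Z/D (B(Z, D) = D*(⅒) + Z/D = D/10 + Z/D)
1/(A(B(16, -30), -712) - 99462) = 1/(111/(-712) - 99462) = 1/(111*(-1/712) - 99462) = 1/(-111/712 - 99462) = 1/(-70817055/712) = -712/70817055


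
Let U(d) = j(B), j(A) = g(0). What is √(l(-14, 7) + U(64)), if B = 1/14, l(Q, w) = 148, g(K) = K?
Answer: 2*√37 ≈ 12.166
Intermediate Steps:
B = 1/14 ≈ 0.071429
j(A) = 0
U(d) = 0
√(l(-14, 7) + U(64)) = √(148 + 0) = √148 = 2*√37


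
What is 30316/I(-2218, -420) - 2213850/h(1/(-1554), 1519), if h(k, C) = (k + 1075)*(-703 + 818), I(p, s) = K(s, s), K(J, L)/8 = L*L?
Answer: -242457978733967/13555502805600 ≈ -17.886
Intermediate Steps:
K(J, L) = 8*L² (K(J, L) = 8*(L*L) = 8*L²)
I(p, s) = 8*s²
h(k, C) = 123625 + 115*k (h(k, C) = (1075 + k)*115 = 123625 + 115*k)
30316/I(-2218, -420) - 2213850/h(1/(-1554), 1519) = 30316/((8*(-420)²)) - 2213850/(123625 + 115/(-1554)) = 30316/((8*176400)) - 2213850/(123625 + 115*(-1/1554)) = 30316/1411200 - 2213850/(123625 - 115/1554) = 30316*(1/1411200) - 2213850/192113135/1554 = 7579/352800 - 2213850*1554/192113135 = 7579/352800 - 688064580/38422627 = -242457978733967/13555502805600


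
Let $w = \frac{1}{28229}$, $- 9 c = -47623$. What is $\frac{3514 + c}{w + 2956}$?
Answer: $\frac{2237120021}{751004325} \approx 2.9788$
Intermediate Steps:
$c = \frac{47623}{9}$ ($c = \left(- \frac{1}{9}\right) \left(-47623\right) = \frac{47623}{9} \approx 5291.4$)
$w = \frac{1}{28229} \approx 3.5425 \cdot 10^{-5}$
$\frac{3514 + c}{w + 2956} = \frac{3514 + \frac{47623}{9}}{\frac{1}{28229} + 2956} = \frac{79249}{9 \cdot \frac{83444925}{28229}} = \frac{79249}{9} \cdot \frac{28229}{83444925} = \frac{2237120021}{751004325}$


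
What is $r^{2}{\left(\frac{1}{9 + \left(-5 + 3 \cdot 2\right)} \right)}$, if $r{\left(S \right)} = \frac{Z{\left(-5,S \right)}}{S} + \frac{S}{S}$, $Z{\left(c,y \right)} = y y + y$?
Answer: $\frac{441}{100} \approx 4.41$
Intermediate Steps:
$Z{\left(c,y \right)} = y + y^{2}$ ($Z{\left(c,y \right)} = y^{2} + y = y + y^{2}$)
$r{\left(S \right)} = 2 + S$ ($r{\left(S \right)} = \frac{S \left(1 + S\right)}{S} + \frac{S}{S} = \left(1 + S\right) + 1 = 2 + S$)
$r^{2}{\left(\frac{1}{9 + \left(-5 + 3 \cdot 2\right)} \right)} = \left(2 + \frac{1}{9 + \left(-5 + 3 \cdot 2\right)}\right)^{2} = \left(2 + \frac{1}{9 + \left(-5 + 6\right)}\right)^{2} = \left(2 + \frac{1}{9 + 1}\right)^{2} = \left(2 + \frac{1}{10}\right)^{2} = \left(\frac{21}{10}\right)^{2} = \frac{441}{100}$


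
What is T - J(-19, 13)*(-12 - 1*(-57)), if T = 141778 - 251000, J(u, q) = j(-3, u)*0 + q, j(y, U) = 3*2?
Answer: -109807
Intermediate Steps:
j(y, U) = 6
J(u, q) = q (J(u, q) = 6*0 + q = 0 + q = q)
T = -109222
T - J(-19, 13)*(-12 - 1*(-57)) = -109222 - 13*(-12 - 1*(-57)) = -109222 - 13*(-12 + 57) = -109222 - 13*45 = -109222 - 1*585 = -109222 - 585 = -109807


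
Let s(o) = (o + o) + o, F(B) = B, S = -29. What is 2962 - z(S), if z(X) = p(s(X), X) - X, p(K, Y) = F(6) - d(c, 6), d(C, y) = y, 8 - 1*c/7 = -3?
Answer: 2933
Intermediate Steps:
c = 77 (c = 56 - 7*(-3) = 56 + 21 = 77)
s(o) = 3*o (s(o) = 2*o + o = 3*o)
p(K, Y) = 0 (p(K, Y) = 6 - 1*6 = 6 - 6 = 0)
z(X) = -X (z(X) = 0 - X = -X)
2962 - z(S) = 2962 - (-1)*(-29) = 2962 - 1*29 = 2962 - 29 = 2933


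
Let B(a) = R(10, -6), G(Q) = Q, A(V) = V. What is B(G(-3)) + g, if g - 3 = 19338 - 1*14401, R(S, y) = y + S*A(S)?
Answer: 5034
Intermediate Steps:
R(S, y) = y + S² (R(S, y) = y + S*S = y + S²)
B(a) = 94 (B(a) = -6 + 10² = -6 + 100 = 94)
g = 4940 (g = 3 + (19338 - 1*14401) = 3 + (19338 - 14401) = 3 + 4937 = 4940)
B(G(-3)) + g = 94 + 4940 = 5034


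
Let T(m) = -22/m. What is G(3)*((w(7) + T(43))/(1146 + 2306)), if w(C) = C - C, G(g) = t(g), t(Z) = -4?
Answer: 22/37109 ≈ 0.00059285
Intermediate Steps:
G(g) = -4
w(C) = 0
G(3)*((w(7) + T(43))/(1146 + 2306)) = -4*(0 - 22/43)/(1146 + 2306) = -4*(0 - 22*1/43)/3452 = -4*(0 - 22/43)/3452 = -(-88)/(43*3452) = -4*(-11/74218) = 22/37109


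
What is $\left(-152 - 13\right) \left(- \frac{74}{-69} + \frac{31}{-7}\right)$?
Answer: $\frac{89155}{161} \approx 553.76$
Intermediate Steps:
$\left(-152 - 13\right) \left(- \frac{74}{-69} + \frac{31}{-7}\right) = \left(-152 + \left(-71 + 58\right)\right) \left(\left(-74\right) \left(- \frac{1}{69}\right) + 31 \left(- \frac{1}{7}\right)\right) = \left(-152 - 13\right) \left(\frac{74}{69} - \frac{31}{7}\right) = \left(-165\right) \left(- \frac{1621}{483}\right) = \frac{89155}{161}$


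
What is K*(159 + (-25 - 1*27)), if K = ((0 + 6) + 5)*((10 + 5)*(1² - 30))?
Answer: -511995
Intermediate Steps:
K = -4785 (K = (6 + 5)*(15*(1 - 30)) = 11*(15*(-29)) = 11*(-435) = -4785)
K*(159 + (-25 - 1*27)) = -4785*(159 + (-25 - 1*27)) = -4785*(159 + (-25 - 27)) = -4785*(159 - 52) = -4785*107 = -511995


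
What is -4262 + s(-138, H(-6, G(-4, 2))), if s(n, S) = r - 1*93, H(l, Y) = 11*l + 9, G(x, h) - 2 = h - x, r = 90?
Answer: -4265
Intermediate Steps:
G(x, h) = 2 + h - x (G(x, h) = 2 + (h - x) = 2 + h - x)
H(l, Y) = 9 + 11*l
s(n, S) = -3 (s(n, S) = 90 - 1*93 = 90 - 93 = -3)
-4262 + s(-138, H(-6, G(-4, 2))) = -4262 - 3 = -4265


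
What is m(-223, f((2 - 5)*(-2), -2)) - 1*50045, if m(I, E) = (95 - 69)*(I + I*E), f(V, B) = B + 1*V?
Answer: -79035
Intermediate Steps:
f(V, B) = B + V
m(I, E) = 26*I + 26*E*I (m(I, E) = 26*(I + E*I) = 26*I + 26*E*I)
m(-223, f((2 - 5)*(-2), -2)) - 1*50045 = 26*(-223)*(1 + (-2 + (2 - 5)*(-2))) - 1*50045 = 26*(-223)*(1 + (-2 - 3*(-2))) - 50045 = 26*(-223)*(1 + (-2 + 6)) - 50045 = 26*(-223)*(1 + 4) - 50045 = 26*(-223)*5 - 50045 = -28990 - 50045 = -79035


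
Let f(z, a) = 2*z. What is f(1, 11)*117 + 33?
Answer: 267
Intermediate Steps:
f(1, 11)*117 + 33 = (2*1)*117 + 33 = 2*117 + 33 = 234 + 33 = 267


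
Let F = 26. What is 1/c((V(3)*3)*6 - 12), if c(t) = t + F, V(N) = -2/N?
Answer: ½ ≈ 0.50000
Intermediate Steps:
c(t) = 26 + t (c(t) = t + 26 = 26 + t)
1/c((V(3)*3)*6 - 12) = 1/(26 + ((-2/3*3)*6 - 12)) = 1/(26 + ((-2*⅓*3)*6 - 12)) = 1/(26 + (-⅔*3*6 - 12)) = 1/(26 + (-2*6 - 12)) = 1/(26 + (-12 - 12)) = 1/(26 - 24) = 1/2 = ½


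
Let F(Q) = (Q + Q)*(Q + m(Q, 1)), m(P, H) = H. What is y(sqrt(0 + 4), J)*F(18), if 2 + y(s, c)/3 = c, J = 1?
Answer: -2052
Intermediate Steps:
y(s, c) = -6 + 3*c
F(Q) = 2*Q*(1 + Q) (F(Q) = (Q + Q)*(Q + 1) = (2*Q)*(1 + Q) = 2*Q*(1 + Q))
y(sqrt(0 + 4), J)*F(18) = (-6 + 3*1)*(2*18*(1 + 18)) = (-6 + 3)*(2*18*19) = -3*684 = -2052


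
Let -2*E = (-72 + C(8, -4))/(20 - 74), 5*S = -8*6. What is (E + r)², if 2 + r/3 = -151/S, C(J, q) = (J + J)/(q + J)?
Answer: 306985441/186624 ≈ 1644.9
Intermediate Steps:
S = -48/5 (S = (-8*6)/5 = (⅕)*(-48) = -48/5 ≈ -9.6000)
C(J, q) = 2*J/(J + q) (C(J, q) = (2*J)/(J + q) = 2*J/(J + q))
E = -17/27 (E = -(-72 + 2*8/(8 - 4))/(2*(20 - 74)) = -(-72 + 2*8/4)/(2*(-54)) = -(-72 + 2*8*(¼))*(-1)/(2*54) = -(-72 + 4)*(-1)/(2*54) = -(-34)*(-1)/54 = -½*34/27 = -17/27 ≈ -0.62963)
r = 659/16 (r = -6 + 3*(-151/(-48/5)) = -6 + 3*(-151*(-5/48)) = -6 + 3*(755/48) = -6 + 755/16 = 659/16 ≈ 41.188)
(E + r)² = (-17/27 + 659/16)² = (17521/432)² = 306985441/186624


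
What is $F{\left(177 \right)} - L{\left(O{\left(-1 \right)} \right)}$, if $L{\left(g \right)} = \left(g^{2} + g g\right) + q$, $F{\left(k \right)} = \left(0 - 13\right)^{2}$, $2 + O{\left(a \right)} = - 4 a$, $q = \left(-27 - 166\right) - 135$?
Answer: $489$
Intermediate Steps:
$q = -328$ ($q = -193 - 135 = -328$)
$O{\left(a \right)} = -2 - 4 a$
$F{\left(k \right)} = 169$ ($F{\left(k \right)} = \left(-13\right)^{2} = 169$)
$L{\left(g \right)} = -328 + 2 g^{2}$ ($L{\left(g \right)} = \left(g^{2} + g g\right) - 328 = \left(g^{2} + g^{2}\right) - 328 = 2 g^{2} - 328 = -328 + 2 g^{2}$)
$F{\left(177 \right)} - L{\left(O{\left(-1 \right)} \right)} = 169 - \left(-328 + 2 \left(-2 - -4\right)^{2}\right) = 169 - \left(-328 + 2 \left(-2 + 4\right)^{2}\right) = 169 - \left(-328 + 2 \cdot 2^{2}\right) = 169 - \left(-328 + 2 \cdot 4\right) = 169 - \left(-328 + 8\right) = 169 - -320 = 169 + 320 = 489$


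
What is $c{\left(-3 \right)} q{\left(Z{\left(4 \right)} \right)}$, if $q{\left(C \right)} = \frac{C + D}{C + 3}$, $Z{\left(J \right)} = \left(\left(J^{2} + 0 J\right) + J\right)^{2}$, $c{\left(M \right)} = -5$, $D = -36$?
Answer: $- \frac{140}{31} \approx -4.5161$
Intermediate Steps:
$Z{\left(J \right)} = \left(J + J^{2}\right)^{2}$ ($Z{\left(J \right)} = \left(\left(J^{2} + 0\right) + J\right)^{2} = \left(J^{2} + J\right)^{2} = \left(J + J^{2}\right)^{2}$)
$q{\left(C \right)} = \frac{-36 + C}{3 + C}$ ($q{\left(C \right)} = \frac{C - 36}{C + 3} = \frac{-36 + C}{3 + C}$)
$c{\left(-3 \right)} q{\left(Z{\left(4 \right)} \right)} = - 5 \frac{-36 + 4^{2} \left(1 + 4\right)^{2}}{3 + 4^{2} \left(1 + 4\right)^{2}} = - 5 \frac{-36 + 16 \cdot 5^{2}}{3 + 16 \cdot 5^{2}} = - 5 \frac{-36 + 16 \cdot 25}{3 + 16 \cdot 25} = - 5 \frac{-36 + 400}{3 + 400} = - 5 \cdot \frac{1}{403} \cdot 364 = \left(-5\right) \frac{28}{31} = - \frac{140}{31}$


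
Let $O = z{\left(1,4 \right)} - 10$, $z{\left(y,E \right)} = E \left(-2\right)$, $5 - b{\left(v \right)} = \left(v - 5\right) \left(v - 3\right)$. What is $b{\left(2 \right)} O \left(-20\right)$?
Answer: $720$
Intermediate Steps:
$b{\left(v \right)} = 5 - \left(-5 + v\right) \left(-3 + v\right)$ ($b{\left(v \right)} = 5 - \left(v - 5\right) \left(v - 3\right) = 5 - \left(-5 + v\right) \left(-3 + v\right)$)
$z{\left(y,E \right)} = - 2 E$
$O = -18$ ($O = \left(-2\right) 4 - 10 = -8 - 10 = -18$)
$b{\left(2 \right)} O \left(-20\right) = \left(-10 - 2^{2} + 8 \cdot 2\right) \left(-18\right) \left(-20\right) = \left(-10 - 4 + 16\right) \left(-18\right) \left(-20\right) = 2 \left(-18\right) \left(-20\right) = \left(-36\right) \left(-20\right) = 720$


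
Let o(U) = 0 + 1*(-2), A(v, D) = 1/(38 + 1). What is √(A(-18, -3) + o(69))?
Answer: I*√3003/39 ≈ 1.4051*I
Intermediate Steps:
A(v, D) = 1/39
o(U) = -2 (o(U) = 0 - 2 = -2)
√(A(-18, -3) + o(69)) = √(1/39 - 2) = √(-77/39) = I*√3003/39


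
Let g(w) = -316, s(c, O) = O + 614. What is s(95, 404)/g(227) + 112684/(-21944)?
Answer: -139296/16669 ≈ -8.3566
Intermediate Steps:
s(c, O) = 614 + O
s(95, 404)/g(227) + 112684/(-21944) = (614 + 404)/(-316) + 112684/(-21944) = 1018*(-1/316) + 112684*(-1/21944) = -509/158 - 2167/422 = -139296/16669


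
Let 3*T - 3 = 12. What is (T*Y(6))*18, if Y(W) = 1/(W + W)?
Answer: 15/2 ≈ 7.5000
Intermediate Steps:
T = 5 (T = 1 + (⅓)*12 = 1 + 4 = 5)
Y(W) = 1/(2*W)
(T*Y(6))*18 = (5*((½)/6))*18 = (5*((½)*(⅙)))*18 = (5*(1/12))*18 = (5/12)*18 = 15/2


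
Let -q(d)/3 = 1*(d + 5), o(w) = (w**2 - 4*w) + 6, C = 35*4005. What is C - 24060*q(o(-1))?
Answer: 1295055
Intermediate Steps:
C = 140175
o(w) = 6 + w**2 - 4*w
q(d) = -15 - 3*d (q(d) = -3*(d + 5) = -3*(5 + d) = -15 - 3*d)
C - 24060*q(o(-1)) = 140175 - 24060*(-15 - 3*(6 + (-1)**2 - 4*(-1))) = 140175 - 24060*(-15 - 3*(6 + 1 + 4)) = 140175 - 24060*(-15 - 3*11) = 140175 - 24060*(-15 - 33) = 140175 - 24060*(-48) = 140175 + 1154880 = 1295055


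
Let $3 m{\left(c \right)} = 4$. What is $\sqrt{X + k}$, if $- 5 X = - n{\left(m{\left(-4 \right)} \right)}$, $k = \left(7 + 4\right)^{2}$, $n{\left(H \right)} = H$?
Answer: $\frac{\sqrt{27285}}{15} \approx 11.012$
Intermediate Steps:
$m{\left(c \right)} = \frac{4}{3}$ ($m{\left(c \right)} = \frac{1}{3} \cdot 4 = \frac{4}{3}$)
$k = 121$ ($k = 11^{2} = 121$)
$X = \frac{4}{15}$ ($X = - \frac{\left(-1\right) \frac{4}{3}}{5} = \left(- \frac{1}{5}\right) \left(- \frac{4}{3}\right) = \frac{4}{15} \approx 0.26667$)
$\sqrt{X + k} = \sqrt{\frac{4}{15} + 121} = \sqrt{\frac{1819}{15}} = \frac{\sqrt{27285}}{15}$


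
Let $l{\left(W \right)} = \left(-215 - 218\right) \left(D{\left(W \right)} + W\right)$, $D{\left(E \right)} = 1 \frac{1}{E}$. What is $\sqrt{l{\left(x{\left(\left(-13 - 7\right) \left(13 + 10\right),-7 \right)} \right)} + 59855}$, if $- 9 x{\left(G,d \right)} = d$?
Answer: $\frac{5 \sqrt{1040081}}{21} \approx 242.82$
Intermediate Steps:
$x{\left(G,d \right)} = - \frac{d}{9}$
$D{\left(E \right)} = \frac{1}{E}$
$l{\left(W \right)} = - 433 W - \frac{433}{W}$ ($l{\left(W \right)} = \left(-215 - 218\right) \left(\frac{1}{W} + W\right) = - 433 \left(W + \frac{1}{W}\right) = - 433 W - \frac{433}{W}$)
$\sqrt{l{\left(x{\left(\left(-13 - 7\right) \left(13 + 10\right),-7 \right)} \right)} + 59855} = \sqrt{\left(- 433 \left(\left(- \frac{1}{9}\right) \left(-7\right)\right) - \frac{433}{\left(- \frac{1}{9}\right) \left(-7\right)}\right) + 59855} = \sqrt{\left(\left(-433\right) \frac{7}{9} - \frac{433}{\frac{7}{9}}\right) + 59855} = \sqrt{\left(- \frac{3031}{9} - \frac{3897}{7}\right) + 59855} = \sqrt{- \frac{56290}{63} + 59855} = \sqrt{\frac{3714575}{63}} = \frac{5 \sqrt{1040081}}{21}$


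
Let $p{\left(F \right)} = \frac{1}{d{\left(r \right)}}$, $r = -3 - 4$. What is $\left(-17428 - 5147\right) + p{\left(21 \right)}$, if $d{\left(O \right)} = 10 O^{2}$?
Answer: $- \frac{11061749}{490} \approx -22575.0$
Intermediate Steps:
$r = -7$ ($r = -3 - 4 = -7$)
$p{\left(F \right)} = \frac{1}{490}$ ($p{\left(F \right)} = \frac{1}{10 \left(-7\right)^{2}} = \frac{1}{10 \cdot 49} = \frac{1}{490}$)
$\left(-17428 - 5147\right) + p{\left(21 \right)} = \left(-17428 - 5147\right) + \frac{1}{490} = -22575 + \frac{1}{490} = - \frac{11061749}{490}$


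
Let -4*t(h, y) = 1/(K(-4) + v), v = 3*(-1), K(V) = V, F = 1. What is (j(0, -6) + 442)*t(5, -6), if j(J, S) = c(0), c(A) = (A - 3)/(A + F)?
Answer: 439/28 ≈ 15.679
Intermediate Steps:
v = -3
c(A) = (-3 + A)/(1 + A) (c(A) = (A - 3)/(A + 1) = (-3 + A)/(1 + A))
j(J, S) = -3 (j(J, S) = (-3 + 0)/(1 + 0) = -3/1 = 1*(-3) = -3)
t(h, y) = 1/28 (t(h, y) = -1/(4*(-4 - 3)) = -¼/(-7) = -¼*(-⅐) = 1/28)
(j(0, -6) + 442)*t(5, -6) = (-3 + 442)*(1/28) = 439*(1/28) = 439/28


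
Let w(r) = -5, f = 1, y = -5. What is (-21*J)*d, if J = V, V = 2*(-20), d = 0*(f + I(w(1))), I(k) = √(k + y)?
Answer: 0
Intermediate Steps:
I(k) = √(-5 + k) (I(k) = √(k - 5) = √(-5 + k))
d = 0 (d = 0*(1 + √(-5 - 5)) = 0*(1 + √(-10)) = 0*(1 + I*√10) = 0)
V = -40
J = -40
(-21*J)*d = -21*(-40)*0 = 840*0 = 0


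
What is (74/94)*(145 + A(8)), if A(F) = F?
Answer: 5661/47 ≈ 120.45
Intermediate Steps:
(74/94)*(145 + A(8)) = (74/94)*(145 + 8) = (74*(1/94))*153 = (37/47)*153 = 5661/47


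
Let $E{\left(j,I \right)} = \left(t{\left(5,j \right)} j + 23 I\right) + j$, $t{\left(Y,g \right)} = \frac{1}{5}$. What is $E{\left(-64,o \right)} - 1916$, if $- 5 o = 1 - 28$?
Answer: $- \frac{9343}{5} \approx -1868.6$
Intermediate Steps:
$t{\left(Y,g \right)} = \frac{1}{5}$
$o = \frac{27}{5}$ ($o = - \frac{1 - 28}{5} = \left(- \frac{1}{5}\right) \left(-27\right) = \frac{27}{5} \approx 5.4$)
$E{\left(j,I \right)} = 23 I + \frac{6 j}{5}$ ($E{\left(j,I \right)} = \left(\frac{j}{5} + 23 I\right) + j = \left(23 I + \frac{j}{5}\right) + j = 23 I + \frac{6 j}{5}$)
$E{\left(-64,o \right)} - 1916 = \left(23 \cdot \frac{27}{5} + \frac{6}{5} \left(-64\right)\right) - 1916 = \left(\frac{621}{5} - \frac{384}{5}\right) - 1916 = \frac{237}{5} - 1916 = - \frac{9343}{5}$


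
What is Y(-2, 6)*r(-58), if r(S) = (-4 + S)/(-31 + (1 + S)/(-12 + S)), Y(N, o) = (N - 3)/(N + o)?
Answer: -5425/2113 ≈ -2.5674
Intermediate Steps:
Y(N, o) = (-3 + N)/(N + o)
r(S) = (-4 + S)/(-31 + (1 + S)/(-12 + S))
Y(-2, 6)*r(-58) = ((-3 - 2)/(-2 + 6))*((-48 - 1*(-58)² + 16*(-58))/(-373 + 30*(-58))) = (-5/4)*((-48 - 1*3364 - 928)/(-373 - 1740)) = ((¼)*(-5))*((-48 - 3364 - 928)/(-2113)) = -(-5)*(-4340)/8452 = -5/4*4340/2113 = -5425/2113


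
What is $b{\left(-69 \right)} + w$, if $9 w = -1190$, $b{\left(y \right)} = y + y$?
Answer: $- \frac{2432}{9} \approx -270.22$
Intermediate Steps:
$b{\left(y \right)} = 2 y$
$w = - \frac{1190}{9}$ ($w = \frac{1}{9} \left(-1190\right) = - \frac{1190}{9} \approx -132.22$)
$b{\left(-69 \right)} + w = 2 \left(-69\right) - \frac{1190}{9} = -138 - \frac{1190}{9} = - \frac{2432}{9}$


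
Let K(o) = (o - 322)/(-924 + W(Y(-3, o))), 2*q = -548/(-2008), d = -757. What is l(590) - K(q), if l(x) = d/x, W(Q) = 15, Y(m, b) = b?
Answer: -146920757/89742540 ≈ -1.6371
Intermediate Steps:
l(x) = -757/x
q = 137/1004 (q = (-548/(-2008))/2 = (-548*(-1/2008))/2 = (1/2)*(137/502) = 137/1004 ≈ 0.13645)
K(o) = 322/909 - o/909 (K(o) = (o - 322)/(-924 + 15) = (-322 + o)/(-909) = (-322 + o)*(-1/909) = 322/909 - o/909)
l(590) - K(q) = -757/590 - (322/909 - 1/909*137/1004) = -757*1/590 - (322/909 - 137/912636) = -757/590 - 1*107717/304212 = -757/590 - 107717/304212 = -146920757/89742540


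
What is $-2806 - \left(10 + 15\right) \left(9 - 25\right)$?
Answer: $-2406$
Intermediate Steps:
$-2806 - \left(10 + 15\right) \left(9 - 25\right) = -2806 - 25 \left(-16\right) = -2806 - -400 = -2806 + 400 = -2406$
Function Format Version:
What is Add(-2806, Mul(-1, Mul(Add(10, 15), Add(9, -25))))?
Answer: -2406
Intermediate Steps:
Add(-2806, Mul(-1, Mul(Add(10, 15), Add(9, -25)))) = Add(-2806, Mul(-1, Mul(25, -16))) = Add(-2806, Mul(-1, -400)) = Add(-2806, 400) = -2406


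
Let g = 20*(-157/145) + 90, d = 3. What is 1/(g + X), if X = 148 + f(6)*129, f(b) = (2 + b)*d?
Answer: 29/96058 ≈ 0.00030190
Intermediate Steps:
f(b) = 6 + 3*b (f(b) = (2 + b)*3 = 6 + 3*b)
X = 3244 (X = 148 + (6 + 3*6)*129 = 148 + (6 + 18)*129 = 148 + 24*129 = 148 + 3096 = 3244)
g = 1982/29 (g = 20*(-157*1/145) + 90 = 20*(-157/145) + 90 = -628/29 + 90 = 1982/29 ≈ 68.345)
1/(g + X) = 1/(1982/29 + 3244) = 1/(96058/29) = 29/96058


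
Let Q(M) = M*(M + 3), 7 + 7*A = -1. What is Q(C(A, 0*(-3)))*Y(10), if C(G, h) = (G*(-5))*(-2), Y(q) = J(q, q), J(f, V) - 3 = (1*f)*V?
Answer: 486160/49 ≈ 9921.6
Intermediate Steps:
A = -8/7 (A = -1 + (⅐)*(-1) = -1 - ⅐ = -8/7 ≈ -1.1429)
J(f, V) = 3 + V*f (J(f, V) = 3 + (1*f)*V = 3 + f*V = 3 + V*f)
Y(q) = 3 + q² (Y(q) = 3 + q*q = 3 + q²)
C(G, h) = 10*G (C(G, h) = -5*G*(-2) = 10*G)
Q(M) = M*(3 + M)
Q(C(A, 0*(-3)))*Y(10) = ((10*(-8/7))*(3 + 10*(-8/7)))*(3 + 10²) = (-80*(3 - 80/7)/7)*(3 + 100) = -80/7*(-59/7)*103 = (4720/49)*103 = 486160/49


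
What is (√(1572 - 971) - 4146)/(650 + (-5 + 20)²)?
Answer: -4146/875 + √601/875 ≈ -4.7103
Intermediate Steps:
(√(1572 - 971) - 4146)/(650 + (-5 + 20)²) = (√601 - 4146)/(650 + 15²) = (-4146 + √601)/(650 + 225) = (-4146 + √601)/875 = (-4146 + √601)*(1/875) = -4146/875 + √601/875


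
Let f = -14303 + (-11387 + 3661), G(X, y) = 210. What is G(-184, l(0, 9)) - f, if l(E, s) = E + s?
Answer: 22239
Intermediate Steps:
f = -22029 (f = -14303 - 7726 = -22029)
G(-184, l(0, 9)) - f = 210 - 1*(-22029) = 210 + 22029 = 22239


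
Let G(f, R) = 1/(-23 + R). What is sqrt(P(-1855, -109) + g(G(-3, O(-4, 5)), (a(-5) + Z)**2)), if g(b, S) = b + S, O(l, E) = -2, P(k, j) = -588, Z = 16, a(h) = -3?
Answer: 6*I*sqrt(291)/5 ≈ 20.47*I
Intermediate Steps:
g(b, S) = S + b
sqrt(P(-1855, -109) + g(G(-3, O(-4, 5)), (a(-5) + Z)**2)) = sqrt(-588 + ((-3 + 16)**2 + 1/(-23 - 2))) = sqrt(-588 + (13**2 + 1/(-25))) = sqrt(-588 + (169 - 1/25)) = sqrt(-588 + 4224/25) = sqrt(-10476/25) = 6*I*sqrt(291)/5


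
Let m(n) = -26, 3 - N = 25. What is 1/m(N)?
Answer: -1/26 ≈ -0.038462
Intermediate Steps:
N = -22 (N = 3 - 1*25 = 3 - 25 = -22)
1/m(N) = 1/(-26) = -1/26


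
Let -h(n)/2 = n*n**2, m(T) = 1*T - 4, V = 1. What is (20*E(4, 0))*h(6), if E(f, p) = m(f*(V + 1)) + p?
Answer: -34560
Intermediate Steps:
m(T) = -4 + T (m(T) = T - 4 = -4 + T)
h(n) = -2*n**3 (h(n) = -2*n*n**2 = -2*n**3)
E(f, p) = -4 + p + 2*f (E(f, p) = (-4 + f*(1 + 1)) + p = (-4 + f*2) + p = (-4 + 2*f) + p = -4 + p + 2*f)
(20*E(4, 0))*h(6) = (20*(-4 + 0 + 2*4))*(-2*6**3) = (20*(-4 + 0 + 8))*(-2*216) = (20*4)*(-432) = 80*(-432) = -34560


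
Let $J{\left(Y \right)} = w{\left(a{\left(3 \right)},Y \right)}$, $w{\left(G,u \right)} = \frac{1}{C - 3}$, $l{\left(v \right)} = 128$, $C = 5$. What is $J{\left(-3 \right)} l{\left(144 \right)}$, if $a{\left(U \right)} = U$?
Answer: $64$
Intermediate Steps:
$w{\left(G,u \right)} = \frac{1}{2}$ ($w{\left(G,u \right)} = \frac{1}{5 - 3} = \frac{1}{2}$)
$J{\left(Y \right)} = \frac{1}{2}$
$J{\left(-3 \right)} l{\left(144 \right)} = \frac{1}{2} \cdot 128 = 64$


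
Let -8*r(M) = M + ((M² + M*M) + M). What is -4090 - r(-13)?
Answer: -4051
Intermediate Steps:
r(M) = -M/4 - M²/4 (r(M) = -(M + ((M² + M*M) + M))/8 = -(M + ((M² + M²) + M))/8 = -(M + (2*M² + M))/8 = -(M + (M + 2*M²))/8 = -(2*M + 2*M²)/8 = -M/4 - M²/4)
-4090 - r(-13) = -4090 - (-1)*(-13)*(1 - 13)/4 = -4090 - (-1)*(-13)*(-12)/4 = -4090 - 1*(-39) = -4090 + 39 = -4051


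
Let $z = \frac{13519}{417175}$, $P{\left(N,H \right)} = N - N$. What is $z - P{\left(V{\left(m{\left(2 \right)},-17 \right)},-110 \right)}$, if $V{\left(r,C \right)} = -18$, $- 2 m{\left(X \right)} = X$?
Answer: $\frac{1229}{37925} \approx 0.032406$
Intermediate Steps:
$m{\left(X \right)} = - \frac{X}{2}$
$P{\left(N,H \right)} = 0$
$z = \frac{1229}{37925}$ ($z = 13519 \cdot \frac{1}{417175} = \frac{1229}{37925} \approx 0.032406$)
$z - P{\left(V{\left(m{\left(2 \right)},-17 \right)},-110 \right)} = \frac{1229}{37925} - 0 = \frac{1229}{37925} + 0 = \frac{1229}{37925}$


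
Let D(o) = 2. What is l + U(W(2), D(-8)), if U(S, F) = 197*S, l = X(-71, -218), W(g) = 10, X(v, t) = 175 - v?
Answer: 2216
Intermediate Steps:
l = 246 (l = 175 - 1*(-71) = 175 + 71 = 246)
l + U(W(2), D(-8)) = 246 + 197*10 = 246 + 1970 = 2216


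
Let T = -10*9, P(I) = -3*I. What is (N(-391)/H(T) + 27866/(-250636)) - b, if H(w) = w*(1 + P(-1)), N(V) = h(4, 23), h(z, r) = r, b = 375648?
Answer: -8473586040617/22557240 ≈ -3.7565e+5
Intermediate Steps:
T = -90
N(V) = 23
H(w) = 4*w (H(w) = w*(1 - 3*(-1)) = w*(1 + 3) = w*4 = 4*w)
(N(-391)/H(T) + 27866/(-250636)) - b = (23/((4*(-90))) + 27866/(-250636)) - 1*375648 = (23/(-360) + 27866*(-1/250636)) - 375648 = (23*(-1/360) - 13933/125318) - 375648 = (-23/360 - 13933/125318) - 375648 = -3949097/22557240 - 375648 = -8473586040617/22557240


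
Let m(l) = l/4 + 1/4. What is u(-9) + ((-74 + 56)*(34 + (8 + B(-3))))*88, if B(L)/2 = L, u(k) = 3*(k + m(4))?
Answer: -228189/4 ≈ -57047.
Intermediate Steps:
m(l) = ¼ + l/4 (m(l) = l*(¼) + 1*(¼) = l/4 + ¼ = ¼ + l/4)
u(k) = 15/4 + 3*k (u(k) = 3*(k + (¼ + (¼)*4)) = 3*(k + (¼ + 1)) = 3*(k + 5/4) = 3*(5/4 + k) = 15/4 + 3*k)
B(L) = 2*L
u(-9) + ((-74 + 56)*(34 + (8 + B(-3))))*88 = (15/4 + 3*(-9)) + ((-74 + 56)*(34 + (8 + 2*(-3))))*88 = (15/4 - 27) - 18*(34 + (8 - 6))*88 = -93/4 - 18*(34 + 2)*88 = -93/4 - 18*36*88 = -93/4 - 648*88 = -93/4 - 57024 = -228189/4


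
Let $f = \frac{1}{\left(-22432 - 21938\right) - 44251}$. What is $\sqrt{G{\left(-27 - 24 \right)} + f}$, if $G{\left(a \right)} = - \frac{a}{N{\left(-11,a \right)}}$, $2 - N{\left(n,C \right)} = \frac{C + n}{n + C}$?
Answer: $\frac{\sqrt{400537675070}}{88621} \approx 7.1414$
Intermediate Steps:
$N{\left(n,C \right)} = 1$ ($N{\left(n,C \right)} = 2 - \frac{C + n}{n + C} = 2 - \frac{C + n}{C + n} = 2 - 1 = 1$)
$G{\left(a \right)} = - a$ ($G{\left(a \right)} = - \frac{a}{1} = - a 1 = - a$)
$f = - \frac{1}{88621}$ ($f = \frac{1}{-44370 - 44251} = \frac{1}{-88621} = - \frac{1}{88621} \approx -1.1284 \cdot 10^{-5}$)
$\sqrt{G{\left(-27 - 24 \right)} + f} = \sqrt{- (-27 - 24) - \frac{1}{88621}} = \sqrt{\left(-1\right) \left(-51\right) - \frac{1}{88621}} = \sqrt{51 - \frac{1}{88621}} = \sqrt{\frac{4519670}{88621}} = \frac{\sqrt{400537675070}}{88621}$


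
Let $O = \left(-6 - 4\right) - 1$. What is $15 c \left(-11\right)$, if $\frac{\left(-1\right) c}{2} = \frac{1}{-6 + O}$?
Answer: $- \frac{330}{17} \approx -19.412$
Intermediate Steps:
$O = -11$ ($O = -10 - 1 = -11$)
$c = \frac{2}{17}$ ($c = - \frac{2}{-6 - 11} = - \frac{2}{-17} = \left(-2\right) \left(- \frac{1}{17}\right) = \frac{2}{17} \approx 0.11765$)
$15 c \left(-11\right) = 15 \cdot \frac{2}{17} \left(-11\right) = \frac{30}{17} \left(-11\right) = - \frac{330}{17}$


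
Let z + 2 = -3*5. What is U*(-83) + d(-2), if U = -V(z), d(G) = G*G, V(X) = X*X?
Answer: 23991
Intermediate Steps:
z = -17 (z = -2 - 3*5 = -2 - 15 = -17)
V(X) = X²
d(G) = G²
U = -289 (U = -1*(-17)² = -1*289 = -289)
U*(-83) + d(-2) = -289*(-83) + (-2)² = 23987 + 4 = 23991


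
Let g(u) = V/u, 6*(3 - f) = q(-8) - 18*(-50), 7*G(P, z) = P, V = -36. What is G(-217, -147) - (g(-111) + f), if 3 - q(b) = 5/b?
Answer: 206513/1776 ≈ 116.28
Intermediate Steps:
G(P, z) = P/7
q(b) = 3 - 5/b
f = -7085/48 (f = 3 - ((3 - 5/(-8)) - 18*(-50))/6 = 3 - ((3 - 5*(-⅛)) + 900)/6 = 3 - ((3 + 5/8) + 900)/6 = 3 - (29/8 + 900)/6 = 3 - ⅙*7229/8 = 3 - 7229/48 = -7085/48 ≈ -147.60)
g(u) = -36/u
G(-217, -147) - (g(-111) + f) = (⅐)*(-217) - (-36/(-111) - 7085/48) = -31 - (-36*(-1/111) - 7085/48) = -31 - (12/37 - 7085/48) = -31 - 1*(-261569/1776) = -31 + 261569/1776 = 206513/1776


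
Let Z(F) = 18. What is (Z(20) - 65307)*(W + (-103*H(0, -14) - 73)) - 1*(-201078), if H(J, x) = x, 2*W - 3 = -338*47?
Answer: 858626061/2 ≈ 4.2931e+8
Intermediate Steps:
W = -15883/2 (W = 3/2 + (-338*47)/2 = 3/2 + (½)*(-15886) = 3/2 - 7943 = -15883/2 ≈ -7941.5)
(Z(20) - 65307)*(W + (-103*H(0, -14) - 73)) - 1*(-201078) = (18 - 65307)*(-15883/2 + (-103*(-14) - 73)) - 1*(-201078) = -65289*(-15883/2 + (1442 - 73)) + 201078 = -65289*(-15883/2 + 1369) + 201078 = -65289*(-13145/2) + 201078 = 858223905/2 + 201078 = 858626061/2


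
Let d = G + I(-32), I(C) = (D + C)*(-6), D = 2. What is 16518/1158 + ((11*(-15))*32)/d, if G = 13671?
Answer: 12370921/891081 ≈ 13.883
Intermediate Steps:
I(C) = -12 - 6*C (I(C) = (2 + C)*(-6) = -12 - 6*C)
d = 13851 (d = 13671 + (-12 - 6*(-32)) = 13671 + (-12 + 192) = 13671 + 180 = 13851)
16518/1158 + ((11*(-15))*32)/d = 16518/1158 + ((11*(-15))*32)/13851 = 16518*(1/1158) - 165*32*(1/13851) = 2753/193 - 5280*1/13851 = 2753/193 - 1760/4617 = 12370921/891081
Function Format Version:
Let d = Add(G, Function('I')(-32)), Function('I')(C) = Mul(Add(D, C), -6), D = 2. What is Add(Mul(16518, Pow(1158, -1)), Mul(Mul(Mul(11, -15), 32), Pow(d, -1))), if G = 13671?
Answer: Rational(12370921, 891081) ≈ 13.883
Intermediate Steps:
Function('I')(C) = Add(-12, Mul(-6, C)) (Function('I')(C) = Mul(Add(2, C), -6) = Add(-12, Mul(-6, C)))
d = 13851 (d = Add(13671, Add(-12, Mul(-6, -32))) = Add(13671, Add(-12, 192)) = Add(13671, 180) = 13851)
Add(Mul(16518, Pow(1158, -1)), Mul(Mul(Mul(11, -15), 32), Pow(d, -1))) = Add(Mul(16518, Pow(1158, -1)), Mul(Mul(Mul(11, -15), 32), Pow(13851, -1))) = Add(Mul(16518, Rational(1, 1158)), Mul(Mul(-165, 32), Rational(1, 13851))) = Add(Rational(2753, 193), Mul(-5280, Rational(1, 13851))) = Add(Rational(2753, 193), Rational(-1760, 4617)) = Rational(12370921, 891081)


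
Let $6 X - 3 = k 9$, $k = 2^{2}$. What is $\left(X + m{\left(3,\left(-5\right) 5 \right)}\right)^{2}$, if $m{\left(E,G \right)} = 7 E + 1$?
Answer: $\frac{3249}{4} \approx 812.25$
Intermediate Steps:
$k = 4$
$X = \frac{13}{2}$ ($X = \frac{1}{2} + \frac{4 \cdot 9}{6} = \frac{1}{2} + \frac{1}{6} \cdot 36 = \frac{1}{2} + 6 = \frac{13}{2} \approx 6.5$)
$m{\left(E,G \right)} = 1 + 7 E$
$\left(X + m{\left(3,\left(-5\right) 5 \right)}\right)^{2} = \left(\frac{13}{2} + \left(1 + 7 \cdot 3\right)\right)^{2} = \left(\frac{13}{2} + \left(1 + 21\right)\right)^{2} = \left(\frac{13}{2} + 22\right)^{2} = \left(\frac{57}{2}\right)^{2} = \frac{3249}{4}$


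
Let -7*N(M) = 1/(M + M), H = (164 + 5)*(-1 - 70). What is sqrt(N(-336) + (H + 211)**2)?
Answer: sqrt(3921920787462)/168 ≈ 11788.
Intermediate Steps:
H = -11999 (H = 169*(-71) = -11999)
N(M) = -1/(14*M) (N(M) = -1/(7*(M + M)) = -1/(2*M)/7 = -1/(14*M))
sqrt(N(-336) + (H + 211)**2) = sqrt(-1/14/(-336) + (-11999 + 211)**2) = sqrt(-1/14*(-1/336) + (-11788)**2) = sqrt(1/4704 + 138956944) = sqrt(653653464577/4704) = sqrt(3921920787462)/168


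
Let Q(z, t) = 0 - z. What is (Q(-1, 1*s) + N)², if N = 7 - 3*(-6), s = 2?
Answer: 676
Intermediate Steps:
Q(z, t) = -z
N = 25 (N = 7 + 18 = 25)
(Q(-1, 1*s) + N)² = (-1*(-1) + 25)² = (1 + 25)² = 26² = 676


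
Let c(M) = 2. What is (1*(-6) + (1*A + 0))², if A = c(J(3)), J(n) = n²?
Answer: 16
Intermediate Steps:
A = 2
(1*(-6) + (1*A + 0))² = (1*(-6) + (1*2 + 0))² = (-6 + (2 + 0))² = (-6 + 2)² = (-4)² = 16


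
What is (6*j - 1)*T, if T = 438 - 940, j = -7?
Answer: 21586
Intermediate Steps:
T = -502
(6*j - 1)*T = (6*(-7) - 1)*(-502) = (-42 - 1)*(-502) = -43*(-502) = 21586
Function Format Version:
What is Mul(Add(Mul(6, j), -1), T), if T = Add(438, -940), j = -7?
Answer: 21586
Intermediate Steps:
T = -502
Mul(Add(Mul(6, j), -1), T) = Mul(Add(Mul(6, -7), -1), -502) = Mul(Add(-42, -1), -502) = Mul(-43, -502) = 21586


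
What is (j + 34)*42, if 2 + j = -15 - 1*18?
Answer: -42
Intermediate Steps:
j = -35 (j = -2 + (-15 - 1*18) = -2 + (-15 - 18) = -2 - 33 = -35)
(j + 34)*42 = (-35 + 34)*42 = -1*42 = -42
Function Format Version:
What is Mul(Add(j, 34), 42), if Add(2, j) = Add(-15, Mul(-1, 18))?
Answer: -42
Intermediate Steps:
j = -35 (j = Add(-2, Add(-15, Mul(-1, 18))) = Add(-2, Add(-15, -18)) = Add(-2, -33) = -35)
Mul(Add(j, 34), 42) = Mul(Add(-35, 34), 42) = Mul(-1, 42) = -42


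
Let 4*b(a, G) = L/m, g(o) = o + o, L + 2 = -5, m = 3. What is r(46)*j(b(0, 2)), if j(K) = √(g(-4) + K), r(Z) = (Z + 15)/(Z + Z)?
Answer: 61*I*√309/552 ≈ 1.9425*I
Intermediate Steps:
L = -7 (L = -2 - 5 = -7)
g(o) = 2*o
b(a, G) = -7/12 (b(a, G) = (-7/3)/4 = (-7*⅓)/4 = (¼)*(-7/3) = -7/12)
r(Z) = (15 + Z)/(2*Z) (r(Z) = (15 + Z)/((2*Z)) = (15 + Z)*(1/(2*Z)) = (15 + Z)/(2*Z))
j(K) = √(-8 + K) (j(K) = √(2*(-4) + K) = √(-8 + K))
r(46)*j(b(0, 2)) = ((½)*(15 + 46)/46)*√(-8 - 7/12) = ((½)*(1/46)*61)*√(-103/12) = 61*(I*√309/6)/92 = 61*I*√309/552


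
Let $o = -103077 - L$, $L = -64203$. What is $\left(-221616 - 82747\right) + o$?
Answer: $-343237$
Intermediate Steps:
$o = -38874$ ($o = -103077 - -64203 = -103077 + 64203 = -38874$)
$\left(-221616 - 82747\right) + o = \left(-221616 - 82747\right) - 38874 = -304363 - 38874 = -343237$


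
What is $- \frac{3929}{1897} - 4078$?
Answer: $- \frac{7739895}{1897} \approx -4080.1$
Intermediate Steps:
$- \frac{3929}{1897} - 4078 = - \frac{7739895}{1897}$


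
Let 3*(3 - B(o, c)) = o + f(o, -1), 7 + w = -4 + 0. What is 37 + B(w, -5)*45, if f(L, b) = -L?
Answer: 172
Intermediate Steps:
w = -11 (w = -7 + (-4 + 0) = -7 - 4 = -11)
B(o, c) = 3 (B(o, c) = 3 - (o - o)/3 = 3 - ⅓*0 = 3 + 0 = 3)
37 + B(w, -5)*45 = 37 + 3*45 = 37 + 135 = 172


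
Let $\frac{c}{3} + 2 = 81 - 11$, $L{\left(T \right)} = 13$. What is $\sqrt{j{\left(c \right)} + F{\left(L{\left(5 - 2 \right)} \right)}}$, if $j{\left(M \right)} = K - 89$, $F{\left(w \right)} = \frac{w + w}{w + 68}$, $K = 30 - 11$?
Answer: $\frac{2 i \sqrt{1411}}{9} \approx 8.3474 i$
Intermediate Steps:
$K = 19$
$c = 204$ ($c = -6 + 3 \left(81 - 11\right) = -6 + 3 \cdot 70 = -6 + 210 = 204$)
$F{\left(w \right)} = \frac{2 w}{68 + w}$
$j{\left(M \right)} = -70$ ($j{\left(M \right)} = 19 - 89 = -70$)
$\sqrt{j{\left(c \right)} + F{\left(L{\left(5 - 2 \right)} \right)}} = \sqrt{-70 + 2 \cdot 13 \frac{1}{68 + 13}} = \sqrt{-70 + 2 \cdot 13 \cdot \frac{1}{81}} = \sqrt{-70 + \frac{26}{81}} = \sqrt{- \frac{5644}{81}} = \frac{2 i \sqrt{1411}}{9}$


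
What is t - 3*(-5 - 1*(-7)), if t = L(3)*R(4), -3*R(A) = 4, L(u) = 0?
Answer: -6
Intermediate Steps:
R(A) = -4/3 (R(A) = -⅓*4 = -4/3)
t = 0 (t = 0*(-4/3) = 0)
t - 3*(-5 - 1*(-7)) = 0 - 3*(-5 - 1*(-7)) = 0 - 3*(-5 + 7) = 0 - 3*2 = 0 - 6 = -6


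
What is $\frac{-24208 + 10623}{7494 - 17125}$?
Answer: $\frac{13585}{9631} \approx 1.4105$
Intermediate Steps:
$\frac{-24208 + 10623}{7494 - 17125} = - \frac{13585}{-9631} = \left(-13585\right) \left(- \frac{1}{9631}\right) = \frac{13585}{9631}$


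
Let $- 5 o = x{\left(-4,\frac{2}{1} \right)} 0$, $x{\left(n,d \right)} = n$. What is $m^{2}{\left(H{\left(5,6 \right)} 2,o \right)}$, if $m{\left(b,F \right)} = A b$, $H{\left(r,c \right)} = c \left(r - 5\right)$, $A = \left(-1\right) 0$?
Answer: $0$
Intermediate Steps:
$A = 0$
$o = 0$ ($o = - \frac{\left(-4\right) 0}{5} = \left(- \frac{1}{5}\right) 0 = 0$)
$H{\left(r,c \right)} = c \left(-5 + r\right)$
$m{\left(b,F \right)} = 0$ ($m{\left(b,F \right)} = 0 b = 0$)
$m^{2}{\left(H{\left(5,6 \right)} 2,o \right)} = 0^{2} = 0$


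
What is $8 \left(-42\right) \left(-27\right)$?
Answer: $9072$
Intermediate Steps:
$8 \left(-42\right) \left(-27\right) = \left(-336\right) \left(-27\right) = 9072$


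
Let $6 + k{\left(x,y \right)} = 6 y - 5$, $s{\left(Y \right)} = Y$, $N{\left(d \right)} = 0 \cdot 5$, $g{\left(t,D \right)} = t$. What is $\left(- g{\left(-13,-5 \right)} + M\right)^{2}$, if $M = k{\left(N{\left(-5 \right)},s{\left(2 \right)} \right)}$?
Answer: $196$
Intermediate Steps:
$N{\left(d \right)} = 0$
$k{\left(x,y \right)} = -11 + 6 y$ ($k{\left(x,y \right)} = -6 + \left(6 y - 5\right) = -6 + \left(-5 + 6 y\right) = -11 + 6 y$)
$M = 1$ ($M = -11 + 6 \cdot 2 = -11 + 12 = 1$)
$\left(- g{\left(-13,-5 \right)} + M\right)^{2} = \left(\left(-1\right) \left(-13\right) + 1\right)^{2} = \left(13 + 1\right)^{2} = 14^{2} = 196$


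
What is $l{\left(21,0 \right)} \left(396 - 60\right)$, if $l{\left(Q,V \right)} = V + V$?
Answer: $0$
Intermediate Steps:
$l{\left(Q,V \right)} = 2 V$
$l{\left(21,0 \right)} \left(396 - 60\right) = 2 \cdot 0 \left(396 - 60\right) = 0 \cdot 336 = 0$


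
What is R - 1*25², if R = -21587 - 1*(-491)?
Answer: -21721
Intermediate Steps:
R = -21096 (R = -21587 + 491 = -21096)
R - 1*25² = -21096 - 1*25² = -21096 - 1*625 = -21096 - 625 = -21721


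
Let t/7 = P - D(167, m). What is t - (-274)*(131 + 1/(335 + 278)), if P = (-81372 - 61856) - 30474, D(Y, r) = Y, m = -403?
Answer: -724068583/613 ≈ -1.1812e+6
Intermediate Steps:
P = -173702 (P = -143228 - 30474 = -173702)
t = -1217083 (t = 7*(-173702 - 1*167) = 7*(-173702 - 167) = 7*(-173869) = -1217083)
t - (-274)*(131 + 1/(335 + 278)) = -1217083 - (-274)*(131 + 1/(335 + 278)) = -1217083 - (-274)*(131 + 1/613) = -1217083 - (-274)*80304/613 = -1217083 - 1*(-22003296/613) = -1217083 + 22003296/613 = -724068583/613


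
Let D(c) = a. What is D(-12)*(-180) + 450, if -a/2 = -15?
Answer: -4950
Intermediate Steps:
a = 30 (a = -2*(-15) = 30)
D(c) = 30
D(-12)*(-180) + 450 = 30*(-180) + 450 = -5400 + 450 = -4950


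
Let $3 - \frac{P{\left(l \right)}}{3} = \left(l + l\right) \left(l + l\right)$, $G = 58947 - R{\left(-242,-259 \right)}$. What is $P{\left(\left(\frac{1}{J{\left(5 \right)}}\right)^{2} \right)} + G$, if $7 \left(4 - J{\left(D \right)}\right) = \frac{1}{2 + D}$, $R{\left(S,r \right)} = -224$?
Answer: $\frac{28522776603296}{481966875} \approx 59180.0$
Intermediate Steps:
$J{\left(D \right)} = 4 - \frac{1}{7 \left(2 + D\right)}$
$G = 59171$ ($G = 58947 - -224 = 58947 + 224 = 59171$)
$P{\left(l \right)} = 9 - 12 l^{2}$ ($P{\left(l \right)} = 9 - 3 \left(l + l\right) \left(l + l\right) = 9 - 3 \cdot 2 l 2 l = 9 - 3 \cdot 4 l^{2} = 9 - 12 l^{2}$)
$P{\left(\left(\frac{1}{J{\left(5 \right)}}\right)^{2} \right)} + G = \left(9 - 12 \left(\left(\frac{1}{\frac{1}{7} \frac{1}{2 + 5} \left(55 + 28 \cdot 5\right)}\right)^{2}\right)^{2}\right) + 59171 = \left(9 - 12 \left(\left(\frac{1}{\frac{1}{7} \cdot \frac{1}{7} \left(55 + 140\right)}\right)^{2}\right)^{2}\right) + 59171 = \left(9 - 12 \left(\left(\frac{1}{\frac{1}{7} \cdot \frac{1}{7} \cdot 195}\right)^{2}\right)^{2}\right) + 59171 = \left(9 - 12 \left(\left(\frac{1}{\frac{195}{49}}\right)^{2}\right)^{2}\right) + 59171 = \left(9 - 12 \left(\left(\frac{49}{195}\right)^{2}\right)^{2}\right) + 59171 = \left(9 - 12 \left(\frac{2401}{38025}\right)^{2}\right) + 59171 = \left(9 - \frac{23059204}{481966875}\right) + 59171 = \frac{4314642671}{481966875} + 59171 = \frac{28522776603296}{481966875}$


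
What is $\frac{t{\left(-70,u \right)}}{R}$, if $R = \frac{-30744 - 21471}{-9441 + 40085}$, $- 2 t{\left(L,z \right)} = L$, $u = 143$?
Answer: $- \frac{214508}{10443} \approx -20.541$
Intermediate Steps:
$t{\left(L,z \right)} = - \frac{L}{2}$
$R = - \frac{52215}{30644} \approx -1.7039$
$\frac{t{\left(-70,u \right)}}{R} = \frac{\left(- \frac{1}{2}\right) \left(-70\right)}{- \frac{52215}{30644}} = 35 \left(- \frac{30644}{52215}\right) = - \frac{214508}{10443}$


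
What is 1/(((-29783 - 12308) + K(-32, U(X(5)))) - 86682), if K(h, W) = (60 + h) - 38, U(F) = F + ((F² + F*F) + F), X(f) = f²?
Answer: -1/128783 ≈ -7.7650e-6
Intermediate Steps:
U(F) = 2*F + 2*F² (U(F) = F + ((F² + F²) + F) = F + (2*F² + F) = F + (F + 2*F²) = 2*F + 2*F²)
K(h, W) = 22 + h
1/(((-29783 - 12308) + K(-32, U(X(5)))) - 86682) = 1/(((-29783 - 12308) + (22 - 32)) - 86682) = 1/((-42091 - 10) - 86682) = 1/(-42101 - 86682) = 1/(-128783) = -1/128783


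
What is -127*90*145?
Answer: -1657350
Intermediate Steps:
-127*90*145 = -11430*145 = -1657350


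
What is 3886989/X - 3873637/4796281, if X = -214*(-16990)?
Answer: 42608314627/162977628380 ≈ 0.26144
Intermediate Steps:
X = 3635860
3886989/X - 3873637/4796281 = 3886989/3635860 - 3873637/4796281 = 3886989*(1/3635860) - 3873637*1/4796281 = 36327/33980 - 3873637/4796281 = 42608314627/162977628380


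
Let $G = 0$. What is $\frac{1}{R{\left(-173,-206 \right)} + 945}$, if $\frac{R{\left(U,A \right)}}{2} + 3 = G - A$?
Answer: $\frac{1}{1351} \approx 0.00074019$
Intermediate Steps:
$R{\left(U,A \right)} = -6 - 2 A$ ($R{\left(U,A \right)} = -6 + 2 \left(0 - A\right) = -6 + 2 \left(- A\right) = -6 - 2 A$)
$\frac{1}{R{\left(-173,-206 \right)} + 945} = \frac{1}{\left(-6 - -412\right) + 945} = \frac{1}{\left(-6 + 412\right) + 945} = \frac{1}{406 + 945} = \frac{1}{1351}$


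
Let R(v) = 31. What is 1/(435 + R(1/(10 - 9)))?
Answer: 1/466 ≈ 0.0021459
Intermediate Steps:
1/(435 + R(1/(10 - 9))) = 1/(435 + 31) = 1/466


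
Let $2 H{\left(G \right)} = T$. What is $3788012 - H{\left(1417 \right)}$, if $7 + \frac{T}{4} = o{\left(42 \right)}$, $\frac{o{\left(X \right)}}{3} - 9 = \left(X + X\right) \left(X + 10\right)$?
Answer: $3761764$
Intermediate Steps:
$o{\left(X \right)} = 27 + 6 X \left(10 + X\right)$ ($o{\left(X \right)} = 27 + 3 \left(X + X\right) \left(X + 10\right) = 27 + 3 \cdot 2 X \left(10 + X\right) = 27 + 6 X \left(10 + X\right)$)
$T = 52496$ ($T = -28 + 4 \left(27 + 6 \cdot 42^{2} + 60 \cdot 42\right) = -28 + 4 \left(27 + 6 \cdot 1764 + 2520\right) = -28 + 4 \left(27 + 10584 + 2520\right) = -28 + 4 \cdot 13131 = -28 + 52524 = 52496$)
$H{\left(G \right)} = 26248$ ($H{\left(G \right)} = \frac{1}{2} \cdot 52496 = 26248$)
$3788012 - H{\left(1417 \right)} = 3788012 - 26248 = 3761764$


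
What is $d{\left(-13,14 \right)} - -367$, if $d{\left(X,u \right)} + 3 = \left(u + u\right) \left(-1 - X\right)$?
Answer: $700$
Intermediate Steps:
$d{\left(X,u \right)} = -3 + 2 u \left(-1 - X\right)$ ($d{\left(X,u \right)} = -3 + \left(u + u\right) \left(-1 - X\right) = -3 + 2 u \left(-1 - X\right)$)
$d{\left(-13,14 \right)} - -367 = \left(-3 - 28 - \left(-26\right) 14\right) - -367 = \left(-3 - 28 + 364\right) + 367 = 333 + 367 = 700$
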